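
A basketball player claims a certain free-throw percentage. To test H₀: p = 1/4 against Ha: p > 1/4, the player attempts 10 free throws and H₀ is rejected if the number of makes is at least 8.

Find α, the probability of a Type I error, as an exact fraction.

109/262144

Under H₀, Y ~ Binomial(10, 1/4), and α = P(Y ≥ 8).
Adding the binomial terms for j = 8 through 10 with p = 1/4 yields 109/262144.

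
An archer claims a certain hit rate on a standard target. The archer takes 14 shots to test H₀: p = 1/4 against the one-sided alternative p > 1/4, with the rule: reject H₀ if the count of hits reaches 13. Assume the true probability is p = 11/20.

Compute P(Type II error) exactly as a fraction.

Under the alternative p = 11/20, X ~ Binomial(14, 11/20); β is the probability the test does not reject, P(X < 13).
Adding the binomial probabilities P(X=0)+…+P(X=12) at p = 11/20 gives 1633670388436281453/1638400000000000000.

1633670388436281453/1638400000000000000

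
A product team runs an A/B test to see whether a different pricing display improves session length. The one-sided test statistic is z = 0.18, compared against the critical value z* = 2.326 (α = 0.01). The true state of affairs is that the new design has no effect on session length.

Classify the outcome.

Neither — the decision is correct.

The conventional null hypothesis is that the new design has no effect on session length.
Since z = 0.18 ≤ z* = 2.326, H₀ is not rejected.
H₀ is true (actually the new design has no effect on session length).
The decision matches the true state — no error.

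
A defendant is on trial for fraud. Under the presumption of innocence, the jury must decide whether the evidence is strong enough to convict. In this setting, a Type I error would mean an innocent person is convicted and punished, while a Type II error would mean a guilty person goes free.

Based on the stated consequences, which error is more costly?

The Type I consequence (an innocent person is convicted and punished) is more severe than the Type II consequence (a guilty person goes free).

Type I error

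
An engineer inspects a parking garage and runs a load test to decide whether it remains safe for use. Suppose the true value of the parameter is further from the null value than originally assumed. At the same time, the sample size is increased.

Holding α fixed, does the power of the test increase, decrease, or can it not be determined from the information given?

It increases.

A bigger departure from H₀ is easier for the test to detect, so it fails to reject less often. More data shrinks sampling variability; the test statistic under Ha concentrates further from the null value, making rejection more likely. Both changes push β in the same direction.
Since power = 1 − β and β decreases, power increases.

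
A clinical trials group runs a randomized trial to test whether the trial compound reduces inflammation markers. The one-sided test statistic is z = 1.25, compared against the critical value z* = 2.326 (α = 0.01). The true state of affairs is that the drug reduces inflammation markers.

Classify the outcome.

Type II error

The conventional null hypothesis is that the drug has no effect on inflammation markers.
Since z = 1.25 ≤ z* = 2.326, H₀ is not rejected.
H₀ is false (actually the drug reduces inflammation markers).
Failing to reject a false H₀ is a Type II error.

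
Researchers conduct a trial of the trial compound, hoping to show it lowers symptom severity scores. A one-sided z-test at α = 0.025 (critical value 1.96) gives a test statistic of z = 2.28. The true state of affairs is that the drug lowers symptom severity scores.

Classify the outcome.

The conventional null hypothesis is that the drug has no effect on symptom severity scores.
Since z = 2.28 > z* = 1.96, H₀ is rejected.
H₀ is false (actually the drug lowers symptom severity scores).
The decision matches the true state — no error.

No error — this is a correct decision.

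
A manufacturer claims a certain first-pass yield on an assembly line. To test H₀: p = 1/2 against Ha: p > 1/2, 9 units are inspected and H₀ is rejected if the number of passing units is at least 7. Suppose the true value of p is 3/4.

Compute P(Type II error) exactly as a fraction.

A Type II error is failing to reject when Ha holds: with p = 3/4, β = P(X ≤ 6).
Equivalently, β = 1 − P(X ≥ 7) = 13085/32768.

13085/32768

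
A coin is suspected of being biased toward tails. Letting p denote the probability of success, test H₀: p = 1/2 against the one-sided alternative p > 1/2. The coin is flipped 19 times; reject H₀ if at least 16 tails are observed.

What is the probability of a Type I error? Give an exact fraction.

145/65536

The Type I error probability is α = P(Y ≥ 16) computed under H₀, where Y ~ Binomial(19, 1/2).
P(Y ≥ 16) = [C(19,16) + C(19,17) + C(19,18) + C(19,19)] / 2^19 = (969 + 171 + 19 + 1) / 524288 = 1160/524288 = 145/65536.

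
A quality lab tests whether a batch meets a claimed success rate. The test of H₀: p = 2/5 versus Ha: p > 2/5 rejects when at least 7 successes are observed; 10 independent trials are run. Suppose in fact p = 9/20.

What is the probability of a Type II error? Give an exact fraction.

2298892939321/2560000000000

β = P(fail to reject H₀ | Ha true) = P(Y ≤ 6 | p = 9/20), Y ~ Binomial(10, 9/20).
Equivalently, β = 1 − P(Y ≥ 7) = 2298892939321/2560000000000.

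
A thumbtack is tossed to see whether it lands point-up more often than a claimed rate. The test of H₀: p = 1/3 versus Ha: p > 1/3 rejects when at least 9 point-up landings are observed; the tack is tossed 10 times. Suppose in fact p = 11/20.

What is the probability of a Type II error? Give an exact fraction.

10001847283209/10240000000000

β = P(fail to reject H₀ | Ha true) = P(X ≤ 8 | p = 11/20), X ~ Binomial(10, 11/20).
Equivalently, β = 1 − P(X ≥ 9) = 10001847283209/10240000000000.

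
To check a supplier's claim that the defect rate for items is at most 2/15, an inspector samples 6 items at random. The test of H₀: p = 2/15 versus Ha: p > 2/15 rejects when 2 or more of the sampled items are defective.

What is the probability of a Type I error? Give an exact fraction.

84332/455625

Under H₀, Y ~ Binomial(6, 2/15); the Type I error rate is P(Y ≥ 2).
α = 1 − P(Y ≤ 1) = 1 − 371293/455625 = 84332/455625.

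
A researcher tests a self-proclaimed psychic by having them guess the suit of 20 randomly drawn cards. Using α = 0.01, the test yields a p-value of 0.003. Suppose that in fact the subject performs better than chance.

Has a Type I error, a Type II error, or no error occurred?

No error (correct decision).

The conventional null hypothesis is that the subject is guessing at random (p = 1/4).
Since p = 0.003 < α = 0.01, H₀ is rejected.
H₀ is false (actually the subject performs better than chance).
The decision matches the true state — no error.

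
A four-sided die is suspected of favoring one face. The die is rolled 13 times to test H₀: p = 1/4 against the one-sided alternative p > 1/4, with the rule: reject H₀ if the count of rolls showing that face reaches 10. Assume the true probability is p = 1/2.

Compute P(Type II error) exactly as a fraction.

3907/4096

A Type II error is failing to reject when Ha holds: with p = 1/2, β = P(K ≤ 9).
Summing C(13,j)·(1/2)^j·(1/2)^{13-j} for j = 0..9 gives 3907/4096.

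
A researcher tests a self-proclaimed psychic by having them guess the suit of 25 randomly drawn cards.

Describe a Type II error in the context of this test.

A Type II error would mean concluding that the subject is guessing at random (p = 1/4) (or at least failing to establish that the subject performs better than chance) when in fact the subject performs better than chance.

With the conventional null hypothesis that the subject is guessing at random (p = 1/4):
A Type II error is failing to reject H₀ when H₀ is false.
Here that means concluding there is no evidence of ability when actually the subject performs better than chance.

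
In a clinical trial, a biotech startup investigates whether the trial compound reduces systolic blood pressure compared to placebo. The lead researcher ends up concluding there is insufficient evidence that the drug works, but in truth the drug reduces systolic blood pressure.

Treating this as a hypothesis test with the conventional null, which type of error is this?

Type II error

The null hypothesis here is that the drug has no effect on systolic blood pressure.
'Concluding there is insufficient evidence that the drug works' corresponds to failing to reject H₀.
H₀ was not rejected but H₀ is false — a Type II error (false negative).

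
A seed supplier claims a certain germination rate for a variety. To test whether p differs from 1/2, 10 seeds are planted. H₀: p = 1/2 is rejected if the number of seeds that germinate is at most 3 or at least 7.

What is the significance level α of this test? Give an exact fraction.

The significance level is the null-hypothesis probability of the rejection region {≤3} ∪ {≥7}.
Each tail has probability (1 + 10 + 45 + 120)/1024; doubling gives α = 352/1024 = 11/32.

11/32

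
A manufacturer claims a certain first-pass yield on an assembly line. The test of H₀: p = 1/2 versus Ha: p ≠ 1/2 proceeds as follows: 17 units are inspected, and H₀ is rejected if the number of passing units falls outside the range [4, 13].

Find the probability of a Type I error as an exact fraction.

417/32768

Under H₀, Y ~ Binomial(17, 1/2); α is the probability of landing in either tail, P(Y ≤ 3) + P(Y ≥ 14).
Each tail has probability (1 + 17 + 136 + 680)/131072; doubling gives α = 1668/131072 = 417/32768.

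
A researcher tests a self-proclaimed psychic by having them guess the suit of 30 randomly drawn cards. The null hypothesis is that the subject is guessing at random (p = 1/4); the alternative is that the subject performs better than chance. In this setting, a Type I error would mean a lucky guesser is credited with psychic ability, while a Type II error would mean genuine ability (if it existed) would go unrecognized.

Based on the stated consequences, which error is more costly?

The Type I consequence (a lucky guesser is credited with psychic ability) is more severe than the Type II consequence (genuine ability (if it existed) would go unrecognized).

Type I error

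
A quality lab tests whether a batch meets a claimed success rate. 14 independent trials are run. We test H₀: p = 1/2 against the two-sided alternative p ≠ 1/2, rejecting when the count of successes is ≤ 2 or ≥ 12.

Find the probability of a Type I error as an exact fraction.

53/4096

The significance level is the null-hypothesis probability of the rejection region {≤2} ∪ {≥12}.
By symmetry, α = 2·P(Y ≤ 2) = 2·(1 + 14 + 91)/16384 = 212/16384 = 53/4096.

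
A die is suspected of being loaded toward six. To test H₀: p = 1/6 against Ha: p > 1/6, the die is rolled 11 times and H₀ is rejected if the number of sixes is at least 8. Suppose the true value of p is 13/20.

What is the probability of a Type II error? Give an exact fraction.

2941183244209/5120000000000

Under the alternative p = 13/20, K ~ Binomial(11, 13/20); β is the probability the test does not reject, P(K < 8).
Equivalently, β = 1 − P(K ≥ 8) = 2941183244209/5120000000000.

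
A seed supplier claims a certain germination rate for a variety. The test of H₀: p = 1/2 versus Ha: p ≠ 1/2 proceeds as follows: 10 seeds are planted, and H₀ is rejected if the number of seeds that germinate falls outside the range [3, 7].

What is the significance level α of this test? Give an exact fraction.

7/64

The significance level is the null-hypothesis probability of the rejection region {≤2} ∪ {≥8}.
By symmetry, α = 2·P(Y ≤ 2) = 2·(1 + 10 + 45)/1024 = 112/1024 = 7/64.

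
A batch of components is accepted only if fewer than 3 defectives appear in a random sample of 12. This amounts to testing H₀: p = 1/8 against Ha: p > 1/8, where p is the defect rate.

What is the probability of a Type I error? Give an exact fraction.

The significance level is the probability, assuming p = 1/8, of seeing 3 or more defectives in 12 draws.
Computing the lower-tail complement: 1 − 56212574551/68719476736 = 12506902185/68719476736.

12506902185/68719476736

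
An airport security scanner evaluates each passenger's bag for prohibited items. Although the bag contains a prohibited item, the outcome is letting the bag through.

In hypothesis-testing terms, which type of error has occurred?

The null hypothesis here is that the bag contains no prohibited items.
'Letting the bag through' corresponds to failing to reject H₀.
H₀ was not rejected but H₀ is false — a Type II error (false negative).

Type II error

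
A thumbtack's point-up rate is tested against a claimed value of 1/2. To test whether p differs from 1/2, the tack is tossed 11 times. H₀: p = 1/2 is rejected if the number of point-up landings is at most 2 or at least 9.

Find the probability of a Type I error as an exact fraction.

67/1024

α = P(Y ≤ 2 or Y ≥ 9 | p = 1/2), Y ~ Binomial(11, 1/2).
The two tails are symmetric, so α = 2·(1 + 11 + 55)/2^11 = 134/2048 = 67/1024.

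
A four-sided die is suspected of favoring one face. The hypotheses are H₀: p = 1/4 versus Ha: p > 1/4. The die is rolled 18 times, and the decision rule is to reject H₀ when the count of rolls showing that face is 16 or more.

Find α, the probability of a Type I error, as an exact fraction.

179/8589934592

Under H₀, S ~ Binomial(18, 1/4), and α = P(S ≥ 16).
Summing C(18,j)(1/4)^j(3/4)^{18−j} for j = 16,…,18 gives 179/8589934592.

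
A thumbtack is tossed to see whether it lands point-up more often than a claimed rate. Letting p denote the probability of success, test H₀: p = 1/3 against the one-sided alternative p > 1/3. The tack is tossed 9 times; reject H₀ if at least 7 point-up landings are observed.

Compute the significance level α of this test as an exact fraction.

163/19683

α = P(reject H₀ | H₀ true) = P(X ≥ 7 | p = 1/3), with X ~ Binomial(9, 1/3).
Summing C(9,j)(1/3)^j(2/3)^{9−j} for j = 7,…,9 gives 163/19683.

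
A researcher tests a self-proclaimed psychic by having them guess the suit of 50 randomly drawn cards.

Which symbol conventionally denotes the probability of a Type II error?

P(Type II error) = P(fail to reject H₀ | H₀ false) = β.

β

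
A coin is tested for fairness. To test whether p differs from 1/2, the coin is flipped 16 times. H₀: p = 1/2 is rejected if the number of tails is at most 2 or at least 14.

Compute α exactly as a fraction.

137/32768

Under H₀, Y ~ Binomial(16, 1/2); α is the probability of landing in either tail, P(Y ≤ 2) + P(Y ≥ 14).
The two tails are symmetric, so α = 2·(1 + 16 + 120)/2^16 = 274/65536 = 137/32768.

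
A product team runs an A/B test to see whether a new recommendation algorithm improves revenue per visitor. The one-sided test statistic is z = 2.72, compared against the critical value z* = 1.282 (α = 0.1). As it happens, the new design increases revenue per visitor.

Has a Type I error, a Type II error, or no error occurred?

No error (correct decision).

The conventional null hypothesis is that the new design has no effect on revenue per visitor.
Since z = 2.72 > z* = 1.282, H₀ is rejected.
H₀ is false (actually the new design increases revenue per visitor).
The decision matches the true state — no error.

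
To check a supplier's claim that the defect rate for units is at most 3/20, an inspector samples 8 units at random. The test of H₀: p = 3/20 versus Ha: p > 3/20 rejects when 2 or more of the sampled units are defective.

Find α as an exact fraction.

8776114407/25600000000

Under H₀, S ~ Binomial(8, 3/20); the Type I error rate is P(S ≥ 2).
Via the complement, α = 1 − Σ_{j=0}^{1} C(8,j)(3/20)^j(17/20)^{8-j} = 8776114407/25600000000.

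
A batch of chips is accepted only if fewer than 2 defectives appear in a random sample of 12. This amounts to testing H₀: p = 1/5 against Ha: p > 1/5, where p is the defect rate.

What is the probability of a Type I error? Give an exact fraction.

177031761/244140625

α = P(reject H₀ | H₀ true) = P(K ≥ 2 | p = 1/5), K ~ Binomial(12, 1/5).
α = 1 − P(K ≤ 1) = 1 − 67108864/244140625 = 177031761/244140625.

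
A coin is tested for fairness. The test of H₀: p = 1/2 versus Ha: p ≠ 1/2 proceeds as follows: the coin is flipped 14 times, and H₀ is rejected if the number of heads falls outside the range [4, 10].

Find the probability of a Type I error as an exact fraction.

235/4096

The significance level is the null-hypothesis probability of the rejection region {≤3} ∪ {≥11}.
The two tails are symmetric, so α = 2·(1 + 14 + 91 + 364)/2^14 = 940/16384 = 235/4096.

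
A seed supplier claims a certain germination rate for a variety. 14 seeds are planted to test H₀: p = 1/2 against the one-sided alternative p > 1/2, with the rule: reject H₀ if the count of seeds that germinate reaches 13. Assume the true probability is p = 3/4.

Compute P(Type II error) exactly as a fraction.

β = P(fail to reject H₀ | Ha true) = P(K ≤ 12 | p = 3/4), K ~ Binomial(14, 3/4).
Adding the binomial probabilities P(K=0)+…+P(K=12) at p = 3/4 gives 241331965/268435456.

241331965/268435456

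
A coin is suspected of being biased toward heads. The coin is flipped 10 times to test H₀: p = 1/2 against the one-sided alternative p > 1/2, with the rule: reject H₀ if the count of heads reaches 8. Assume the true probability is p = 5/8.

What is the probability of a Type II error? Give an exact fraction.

211794831/268435456

Under the alternative p = 5/8, X ~ Binomial(10, 5/8); β is the probability the test does not reject, P(X < 8).
Summing C(10,j)·(5/8)^j·(3/8)^{10-j} for j = 0..7 gives 211794831/268435456.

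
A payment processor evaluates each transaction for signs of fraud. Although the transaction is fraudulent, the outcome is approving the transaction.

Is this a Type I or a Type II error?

Type II error

The null hypothesis here is that the transaction is legitimate.
'Approving the transaction' corresponds to failing to reject H₀.
H₀ was not rejected but H₀ is false — a Type II error (false negative).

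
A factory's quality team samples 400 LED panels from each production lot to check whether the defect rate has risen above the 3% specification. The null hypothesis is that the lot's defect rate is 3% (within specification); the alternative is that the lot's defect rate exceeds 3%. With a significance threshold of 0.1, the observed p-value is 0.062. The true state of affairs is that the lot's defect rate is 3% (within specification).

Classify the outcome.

Since p = 0.062 < α = 0.1, H₀ is rejected.
H₀ is true (actually the lot's defect rate is 3% (within specification)).
Rejecting a true H₀ is a Type I error.

Type I error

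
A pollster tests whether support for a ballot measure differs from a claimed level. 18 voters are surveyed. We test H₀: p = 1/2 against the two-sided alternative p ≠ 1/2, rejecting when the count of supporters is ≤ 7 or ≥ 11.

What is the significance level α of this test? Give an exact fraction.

15751/32768

The significance level is the null-hypothesis probability of the rejection region {≤7} ∪ {≥11}.
By symmetry, α = 2·P(S ≤ 7) = 2·(1 + 18 + 153 + 816 + 3060 + 8568 + 18564 + 31824)/262144 = 126008/262144 = 15751/32768.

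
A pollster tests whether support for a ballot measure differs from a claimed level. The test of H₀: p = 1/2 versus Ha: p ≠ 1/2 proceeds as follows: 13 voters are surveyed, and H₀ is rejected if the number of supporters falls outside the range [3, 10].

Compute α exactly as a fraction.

Under H₀, K ~ Binomial(13, 1/2); α is the probability of landing in either tail, P(K ≤ 2) + P(K ≥ 11).
The two tails are symmetric, so α = 2·(1 + 13 + 78)/2^13 = 184/8192 = 23/1024.

23/1024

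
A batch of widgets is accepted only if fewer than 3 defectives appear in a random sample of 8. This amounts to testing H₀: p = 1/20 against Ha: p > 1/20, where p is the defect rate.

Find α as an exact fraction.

148178379/25600000000

The significance level is the probability, assuming p = 1/20, of seeing 3 or more defectives in 8 draws.
α = 1 − P(S ≤ 2) = 1 − 25451821621/25600000000 = 148178379/25600000000.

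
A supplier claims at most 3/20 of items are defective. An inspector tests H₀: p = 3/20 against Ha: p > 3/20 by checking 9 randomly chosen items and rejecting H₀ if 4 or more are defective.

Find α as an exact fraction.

α = P(reject H₀ | H₀ true) = P(Y ≥ 4 | p = 3/20), Y ~ Binomial(9, 3/20).
Computing the lower-tail complement: 1 − 123656765987/128000000000 = 4343234013/128000000000.

4343234013/128000000000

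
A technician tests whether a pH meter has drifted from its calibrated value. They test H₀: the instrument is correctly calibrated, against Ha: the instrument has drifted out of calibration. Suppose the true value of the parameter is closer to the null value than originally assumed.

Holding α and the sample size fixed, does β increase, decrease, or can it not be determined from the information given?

A smaller true effect puts the Ha sampling distribution closer to H₀, so more of it falls in the non-rejection region.

It increases.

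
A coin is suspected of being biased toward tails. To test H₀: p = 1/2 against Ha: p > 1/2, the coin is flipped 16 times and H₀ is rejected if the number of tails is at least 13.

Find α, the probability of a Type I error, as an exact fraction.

Under H₀, X ~ Binomial(16, 1/2), and α = P(X ≥ 13).
That's C(16,13) + C(16,14) + C(16,15) + C(16,16) over 2^16, i.e. (560 + 120 + 16 + 1)/65536 = 697/65536.

697/65536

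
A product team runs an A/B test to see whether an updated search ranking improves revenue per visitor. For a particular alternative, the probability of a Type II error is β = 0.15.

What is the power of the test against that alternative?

0.85

Power = 1 − β = 1 − 0.15 = 0.85.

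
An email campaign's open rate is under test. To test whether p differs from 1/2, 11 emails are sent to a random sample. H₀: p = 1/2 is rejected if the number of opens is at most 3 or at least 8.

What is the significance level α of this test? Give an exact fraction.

29/128

Under H₀, K ~ Binomial(11, 1/2); α is the probability of landing in either tail, P(K ≤ 3) + P(K ≥ 8).
By symmetry, α = 2·P(K ≤ 3) = 2·(1 + 11 + 55 + 165)/2048 = 464/2048 = 29/128.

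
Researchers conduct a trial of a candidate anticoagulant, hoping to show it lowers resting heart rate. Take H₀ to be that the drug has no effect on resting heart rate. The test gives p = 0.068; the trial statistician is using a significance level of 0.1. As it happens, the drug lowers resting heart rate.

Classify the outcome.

Since p = 0.068 < α = 0.1, H₀ is rejected.
H₀ is false (actually the drug lowers resting heart rate).
The decision matches the true state — no error.

No error (correct decision).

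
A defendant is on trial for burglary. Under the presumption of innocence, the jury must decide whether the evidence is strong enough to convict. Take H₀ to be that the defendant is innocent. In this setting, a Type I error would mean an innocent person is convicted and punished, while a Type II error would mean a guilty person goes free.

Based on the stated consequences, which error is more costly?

The Type I consequence (an innocent person is convicted and punished) is more severe than the Type II consequence (a guilty person goes free).

Type I error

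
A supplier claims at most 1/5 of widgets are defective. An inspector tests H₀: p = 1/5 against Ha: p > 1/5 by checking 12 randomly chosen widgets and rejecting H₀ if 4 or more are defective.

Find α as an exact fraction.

10030813/48828125

The significance level is the probability, assuming p = 1/5, of seeing 4 or more defectives in 12 draws.
Computing the lower-tail complement: 1 − 38797312/48828125 = 10030813/48828125.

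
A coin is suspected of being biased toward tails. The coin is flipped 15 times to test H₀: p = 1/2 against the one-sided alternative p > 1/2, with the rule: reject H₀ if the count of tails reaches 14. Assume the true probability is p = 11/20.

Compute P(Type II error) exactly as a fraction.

Under the alternative p = 11/20, X ~ Binomial(15, 11/20); β is the probability the test does not reject, P(X < 14).
Summing C(15,j)·(11/20)^j·(9/20)^{15-j} for j = 0..13 gives 16356278262148423407/16384000000000000000.

16356278262148423407/16384000000000000000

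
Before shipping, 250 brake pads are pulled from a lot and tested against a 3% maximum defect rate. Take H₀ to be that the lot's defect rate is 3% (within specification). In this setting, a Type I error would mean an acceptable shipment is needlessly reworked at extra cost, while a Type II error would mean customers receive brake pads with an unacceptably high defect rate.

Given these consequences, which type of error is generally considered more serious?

The Type II consequence (customers receive brake pads with an unacceptably high defect rate) is more severe than the Type I consequence (an acceptable shipment is needlessly reworked at extra cost).

Type II error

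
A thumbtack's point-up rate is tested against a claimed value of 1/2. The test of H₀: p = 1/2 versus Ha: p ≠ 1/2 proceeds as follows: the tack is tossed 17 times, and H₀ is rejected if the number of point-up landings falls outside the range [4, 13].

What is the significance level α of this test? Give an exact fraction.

417/32768

Under H₀, S ~ Binomial(17, 1/2); α is the probability of landing in either tail, P(S ≤ 3) + P(S ≥ 14).
The two tails are symmetric, so α = 2·(1 + 17 + 136 + 680)/2^17 = 1668/131072 = 417/32768.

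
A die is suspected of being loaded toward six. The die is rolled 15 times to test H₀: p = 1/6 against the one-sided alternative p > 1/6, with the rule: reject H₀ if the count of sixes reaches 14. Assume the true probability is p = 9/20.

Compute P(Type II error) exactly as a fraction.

β = P(fail to reject H₀ | Ha true) = P(K ≤ 13 | p = 9/20), K ~ Binomial(15, 9/20).
Equivalently, β = 1 − P(K ≥ 14) = 16382009719056418393/16384000000000000000.

16382009719056418393/16384000000000000000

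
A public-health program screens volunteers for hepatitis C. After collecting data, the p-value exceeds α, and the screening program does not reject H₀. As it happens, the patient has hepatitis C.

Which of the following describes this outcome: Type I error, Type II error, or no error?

The conventional null hypothesis here is that the patient does not have hepatitis C.
H₀ was not rejected, but H₀ is actually false.
Failing to reject a false null hypothesis is a Type II error (false negative).

Type II error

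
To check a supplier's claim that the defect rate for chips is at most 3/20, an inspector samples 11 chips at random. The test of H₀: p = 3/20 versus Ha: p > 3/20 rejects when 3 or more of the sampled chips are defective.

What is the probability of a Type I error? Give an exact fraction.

9059861222307/40960000000000

The significance level is the probability, assuming p = 3/20, of seeing 3 or more defectives in 11 draws.
Computing the lower-tail complement: 1 − 31900138777693/40960000000000 = 9059861222307/40960000000000.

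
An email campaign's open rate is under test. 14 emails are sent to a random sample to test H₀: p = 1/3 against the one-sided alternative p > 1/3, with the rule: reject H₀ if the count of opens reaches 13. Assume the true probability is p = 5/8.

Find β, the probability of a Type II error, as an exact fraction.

4340673464229/4398046511104

Under the alternative p = 5/8, X ~ Binomial(14, 5/8); β is the probability the test does not reject, P(X < 13).
Adding the binomial probabilities P(X=0)+…+P(X=12) at p = 5/8 gives 4340673464229/4398046511104.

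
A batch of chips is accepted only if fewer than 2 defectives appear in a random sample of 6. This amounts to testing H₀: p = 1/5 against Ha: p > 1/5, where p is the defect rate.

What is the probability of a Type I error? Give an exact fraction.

α = P(reject H₀ | H₀ true) = P(Y ≥ 2 | p = 1/5), Y ~ Binomial(6, 1/5).
Via the complement, α = 1 − Σ_{j=0}^{1} C(6,j)(1/5)^j(4/5)^{6-j} = 1077/3125.

1077/3125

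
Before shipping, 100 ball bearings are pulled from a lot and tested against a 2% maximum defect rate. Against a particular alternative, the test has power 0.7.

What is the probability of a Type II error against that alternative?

Power = 1 − β, so β = 1 − 0.7 = 0.3.

0.3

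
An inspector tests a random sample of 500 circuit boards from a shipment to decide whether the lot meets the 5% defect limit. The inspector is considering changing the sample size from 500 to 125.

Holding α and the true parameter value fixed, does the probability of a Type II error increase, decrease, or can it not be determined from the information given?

It increases.

Reducing n widens both sampling distributions, so the test has less ability to distinguish Ha from H₀.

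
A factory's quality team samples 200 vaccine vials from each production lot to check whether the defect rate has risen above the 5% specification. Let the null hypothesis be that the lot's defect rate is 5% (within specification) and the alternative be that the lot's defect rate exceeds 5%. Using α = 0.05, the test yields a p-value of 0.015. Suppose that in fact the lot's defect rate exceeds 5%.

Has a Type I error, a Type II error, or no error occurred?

Since p = 0.015 < α = 0.05, H₀ is rejected.
H₀ is false (actually the lot's defect rate exceeds 5%).
The decision matches the true state — no error.

Neither — the decision is correct.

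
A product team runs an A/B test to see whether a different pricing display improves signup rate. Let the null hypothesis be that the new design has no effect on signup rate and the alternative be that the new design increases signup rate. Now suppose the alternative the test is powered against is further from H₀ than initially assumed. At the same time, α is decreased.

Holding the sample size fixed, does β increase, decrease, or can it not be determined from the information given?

Cannot be determined from the information given.

The first change alone would make β decrease; the second alone would make β increase. Which effect dominates depends on the magnitudes, which are not given.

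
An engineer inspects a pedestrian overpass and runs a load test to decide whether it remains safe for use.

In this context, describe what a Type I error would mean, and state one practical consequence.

With the conventional null hypothesis that the structure meets the required load capacity (safe):
A Type I error is rejecting H₀ when H₀ is true.
Here that means closing the structure for repairs when actually the structure meets the required load capacity (safe).

A Type I error would mean concluding that the structure is structurally deficient when in fact the structure meets the required load capacity (safe). Consequence: a sound structure is closed unnecessarily, at significant cost and disruption.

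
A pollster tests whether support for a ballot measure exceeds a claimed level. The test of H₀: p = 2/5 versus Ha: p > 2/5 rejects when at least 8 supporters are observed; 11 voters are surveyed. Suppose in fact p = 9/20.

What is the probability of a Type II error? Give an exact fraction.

β = P(fail to reject H₀ | Ha true) = P(K ≤ 7 | p = 9/20), K ~ Binomial(11, 9/20).
Summing C(11,j)·(9/20)^j·(11/20)^{11-j} for j = 0..7 gives 4807868226029/5120000000000.

4807868226029/5120000000000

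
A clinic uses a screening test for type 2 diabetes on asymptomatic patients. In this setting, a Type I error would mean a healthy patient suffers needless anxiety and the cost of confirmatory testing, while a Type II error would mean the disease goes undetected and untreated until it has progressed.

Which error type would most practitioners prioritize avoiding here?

Type II error

The Type II consequence (the disease goes undetected and untreated until it has progressed) is more severe than the Type I consequence (a healthy patient suffers needless anxiety and the cost of confirmatory testing).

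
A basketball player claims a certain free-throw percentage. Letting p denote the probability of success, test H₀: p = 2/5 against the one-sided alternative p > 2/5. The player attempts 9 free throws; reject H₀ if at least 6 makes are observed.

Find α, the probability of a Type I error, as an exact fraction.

194048/1953125

Under H₀, Y ~ Binomial(9, 2/5), and α = P(Y ≥ 6).
Summing C(9,j)(2/5)^j(3/5)^{9−j} for j = 6,…,9 gives 194048/1953125.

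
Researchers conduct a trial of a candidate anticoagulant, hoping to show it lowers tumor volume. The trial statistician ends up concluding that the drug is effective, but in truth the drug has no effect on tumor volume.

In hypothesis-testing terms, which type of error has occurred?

The null hypothesis here is that the drug has no effect on tumor volume.
'Concluding that the drug is effective' corresponds to rejecting H₀.
H₀ was rejected but H₀ is true — a Type I error (false positive).

Type I error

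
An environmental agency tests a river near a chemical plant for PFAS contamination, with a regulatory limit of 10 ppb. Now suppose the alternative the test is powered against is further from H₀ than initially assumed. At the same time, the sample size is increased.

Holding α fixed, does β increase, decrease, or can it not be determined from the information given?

It decreases.

A bigger departure from H₀ is easier for the test to detect, so it fails to reject less often. Increasing n separates the H₀ and Ha sampling distributions, so under Ha fewer outcomes land in the acceptance region. Both changes push β in the same direction.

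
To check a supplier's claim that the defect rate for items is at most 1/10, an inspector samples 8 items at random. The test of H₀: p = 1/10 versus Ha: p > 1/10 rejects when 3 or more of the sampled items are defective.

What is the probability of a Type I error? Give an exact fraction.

3809179/100000000

Under H₀, X ~ Binomial(8, 1/10); the Type I error rate is P(X ≥ 3).
Computing the lower-tail complement: 1 − 96190821/100000000 = 3809179/100000000.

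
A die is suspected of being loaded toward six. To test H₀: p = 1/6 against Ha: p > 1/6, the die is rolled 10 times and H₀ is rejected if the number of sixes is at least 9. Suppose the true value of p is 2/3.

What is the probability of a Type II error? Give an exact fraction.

A Type II error is failing to reject when Ha holds: with p = 2/3, β = P(K ≤ 8).
Adding the binomial probabilities P(K=0)+…+P(K=8) at p = 2/3 gives 17635/19683.

17635/19683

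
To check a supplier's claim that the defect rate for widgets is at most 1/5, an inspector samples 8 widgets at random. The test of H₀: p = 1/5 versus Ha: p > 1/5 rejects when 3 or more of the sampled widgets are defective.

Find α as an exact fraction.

Under H₀, X ~ Binomial(8, 1/5); the Type I error rate is P(X ≥ 3).
Via the complement, α = 1 − Σ_{j=0}^{2} C(8,j)(1/5)^j(4/5)^{8-j} = 79329/390625.

79329/390625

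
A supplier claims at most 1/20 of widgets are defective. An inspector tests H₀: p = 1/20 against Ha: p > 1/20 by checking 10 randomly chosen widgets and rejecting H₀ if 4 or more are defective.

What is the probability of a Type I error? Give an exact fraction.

2632954721/2560000000000

The significance level is the probability, assuming p = 1/20, of seeing 4 or more defectives in 10 draws.
α = 1 − P(Y ≤ 3) = 1 − 2557367045279/2560000000000 = 2632954721/2560000000000.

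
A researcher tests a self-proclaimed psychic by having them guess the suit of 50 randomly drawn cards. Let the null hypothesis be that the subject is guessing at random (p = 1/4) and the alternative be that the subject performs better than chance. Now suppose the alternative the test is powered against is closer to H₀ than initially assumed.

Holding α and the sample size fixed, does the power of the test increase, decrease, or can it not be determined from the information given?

A smaller departure from H₀ means the test statistic under Ha is distributed closer to where it would be under H₀; rejection becomes less likely.
Since power = 1 − β and β increases, power decreases.

It decreases.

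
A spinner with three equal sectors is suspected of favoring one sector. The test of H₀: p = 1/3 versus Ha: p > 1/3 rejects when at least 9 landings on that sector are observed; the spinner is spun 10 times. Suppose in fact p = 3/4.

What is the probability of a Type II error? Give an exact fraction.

792697/1048576

Under the alternative p = 3/4, S ~ Binomial(10, 3/4); β is the probability the test does not reject, P(S < 9).
Adding the binomial probabilities P(S=0)+…+P(S=8) at p = 3/4 gives 792697/1048576.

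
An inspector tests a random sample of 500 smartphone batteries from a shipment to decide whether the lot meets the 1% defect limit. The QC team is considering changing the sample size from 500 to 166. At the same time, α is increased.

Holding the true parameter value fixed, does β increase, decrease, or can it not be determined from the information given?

The first change alone would make β increase; the second alone would make β decrease. Which effect dominates depends on the magnitudes, which are not given.

Cannot be determined from the information given.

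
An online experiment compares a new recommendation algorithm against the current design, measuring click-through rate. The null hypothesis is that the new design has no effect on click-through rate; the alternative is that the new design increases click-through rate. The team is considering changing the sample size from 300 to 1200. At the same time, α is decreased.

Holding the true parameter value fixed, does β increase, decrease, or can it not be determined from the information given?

Cannot be determined from the information given.

The first change alone would make β decrease; the second alone would make β increase. Which effect dominates depends on the magnitudes, which are not given.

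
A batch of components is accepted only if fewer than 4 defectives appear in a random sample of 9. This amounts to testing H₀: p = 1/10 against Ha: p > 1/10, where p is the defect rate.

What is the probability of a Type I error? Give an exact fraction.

The significance level is the probability, assuming p = 1/10, of seeing 4 or more defectives in 9 draws.
Computing the lower-tail complement: 1 − 495834453/500000000 = 4165547/500000000.

4165547/500000000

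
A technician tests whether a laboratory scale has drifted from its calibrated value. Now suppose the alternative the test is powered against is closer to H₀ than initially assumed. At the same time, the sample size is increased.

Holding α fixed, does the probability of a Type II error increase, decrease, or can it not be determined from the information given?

The first change alone would make β increase; the second alone would make β decrease. Which effect dominates depends on the magnitudes, which are not given.

Cannot be determined from the information given.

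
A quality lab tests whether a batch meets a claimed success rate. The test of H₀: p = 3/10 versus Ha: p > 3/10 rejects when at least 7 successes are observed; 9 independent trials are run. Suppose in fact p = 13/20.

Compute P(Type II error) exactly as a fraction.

5301813769/8000000000

β = P(fail to reject H₀ | Ha true) = P(S ≤ 6 | p = 13/20), S ~ Binomial(9, 13/20).
Adding the binomial probabilities P(S=0)+…+P(S=6) at p = 13/20 gives 5301813769/8000000000.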